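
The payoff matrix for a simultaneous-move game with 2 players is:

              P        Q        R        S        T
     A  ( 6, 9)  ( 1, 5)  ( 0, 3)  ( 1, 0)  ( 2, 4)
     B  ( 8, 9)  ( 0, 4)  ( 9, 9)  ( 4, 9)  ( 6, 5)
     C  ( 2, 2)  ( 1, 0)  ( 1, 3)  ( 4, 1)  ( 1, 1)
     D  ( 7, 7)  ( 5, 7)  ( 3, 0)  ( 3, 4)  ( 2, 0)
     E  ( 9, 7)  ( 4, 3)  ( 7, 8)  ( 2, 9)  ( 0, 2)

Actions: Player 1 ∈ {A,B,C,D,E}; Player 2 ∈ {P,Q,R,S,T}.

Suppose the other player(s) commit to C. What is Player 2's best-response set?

P2 best: {R}

u_2(P vs C) = 2
u_2(Q vs C) = 0
u_2(R vs C) = 3
u_2(S vs C) = 1
u_2(T vs C) = 1
max payoff 3 at {R}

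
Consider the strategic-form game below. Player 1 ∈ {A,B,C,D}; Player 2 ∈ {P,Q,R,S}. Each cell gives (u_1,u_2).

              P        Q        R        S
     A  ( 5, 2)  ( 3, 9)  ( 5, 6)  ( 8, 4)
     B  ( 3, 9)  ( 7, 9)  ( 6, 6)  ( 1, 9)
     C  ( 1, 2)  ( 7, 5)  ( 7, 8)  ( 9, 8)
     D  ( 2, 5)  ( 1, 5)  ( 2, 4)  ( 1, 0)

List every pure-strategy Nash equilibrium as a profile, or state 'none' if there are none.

(A,P): not NE [P2→Q gives 9>2]
(A,Q): not NE [P1→C gives 7>3]
(A,R): not NE [P1→C gives 7>5; P2→Q gives 9>6]
(A,S): not NE [P1→C gives 9>8; P2→Q gives 9>4]
(B,P): not NE [P1→A gives 5>3]
(B,Q): NE
(B,R): not NE [P1→C gives 7>6; P2→S gives 9>6]
(B,S): not NE [P1→C gives 9>1]
(C,P): not NE [P1→A gives 5>1; P2→S gives 8>2]
(C,Q): not NE [P2→S gives 8>5]
(C,R): NE
(C,S): NE
(D,P): not NE [P1→A gives 5>2]
(D,Q): not NE [P1→C gives 7>1]
(D,R): not NE [P1→C gives 7>2; P2→Q gives 5>4]
(D,S): not NE [P1→C gives 9>1; P2→Q gives 5>0]

NE set: (B,Q), (C,R), (C,S)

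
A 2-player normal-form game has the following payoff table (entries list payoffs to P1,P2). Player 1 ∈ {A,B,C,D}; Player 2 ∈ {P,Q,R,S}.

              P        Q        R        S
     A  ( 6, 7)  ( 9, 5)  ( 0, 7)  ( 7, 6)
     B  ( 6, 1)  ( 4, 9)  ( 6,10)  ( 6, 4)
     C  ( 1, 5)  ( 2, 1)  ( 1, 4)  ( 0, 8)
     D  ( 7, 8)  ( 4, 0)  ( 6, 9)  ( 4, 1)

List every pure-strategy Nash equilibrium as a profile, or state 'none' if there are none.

PSNE = {(B,R), (D,R)}

(A,P): not NE [P1→D gives 7>6]
(A,Q): not NE [P2→R gives 7>5]
(A,R): not NE [P1→D gives 6>0]
(A,S): not NE [P2→R gives 7>6]
(B,P): not NE [P1→D gives 7>6; P2→R gives 10>1]
(B,Q): not NE [P1→A gives 9>4; P2→R gives 10>9]
(B,R): NE
(B,S): not NE [P1→A gives 7>6; P2→R gives 10>4]
(C,P): not NE [P1→D gives 7>1; P2→S gives 8>5]
(C,Q): not NE [P1→A gives 9>2; P2→S gives 8>1]
(C,R): not NE [P1→D gives 6>1; P2→S gives 8>4]
(C,S): not NE [P1→A gives 7>0]
(D,P): not NE [P2→R gives 9>8]
(D,Q): not NE [P1→A gives 9>4; P2→R gives 9>0]
(D,R): NE
(D,S): not NE [P1→A gives 7>4; P2→R gives 9>1]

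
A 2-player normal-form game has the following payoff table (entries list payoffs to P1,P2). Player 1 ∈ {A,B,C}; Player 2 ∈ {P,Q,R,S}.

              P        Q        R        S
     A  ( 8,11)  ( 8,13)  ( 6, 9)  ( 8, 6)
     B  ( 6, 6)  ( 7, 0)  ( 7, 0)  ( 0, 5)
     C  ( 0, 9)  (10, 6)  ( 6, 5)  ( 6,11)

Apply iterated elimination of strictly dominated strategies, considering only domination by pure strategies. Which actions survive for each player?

P2 drop R (P beats it: A:11>9 B:6>0 C:9>5)
P1 drop B (A beats it: P:8>6 Q:8>7 S:8>0)
P1→{A,C} P2→{P,Q,S}

Remaining: P1:{A,C} P2:{P,Q,S}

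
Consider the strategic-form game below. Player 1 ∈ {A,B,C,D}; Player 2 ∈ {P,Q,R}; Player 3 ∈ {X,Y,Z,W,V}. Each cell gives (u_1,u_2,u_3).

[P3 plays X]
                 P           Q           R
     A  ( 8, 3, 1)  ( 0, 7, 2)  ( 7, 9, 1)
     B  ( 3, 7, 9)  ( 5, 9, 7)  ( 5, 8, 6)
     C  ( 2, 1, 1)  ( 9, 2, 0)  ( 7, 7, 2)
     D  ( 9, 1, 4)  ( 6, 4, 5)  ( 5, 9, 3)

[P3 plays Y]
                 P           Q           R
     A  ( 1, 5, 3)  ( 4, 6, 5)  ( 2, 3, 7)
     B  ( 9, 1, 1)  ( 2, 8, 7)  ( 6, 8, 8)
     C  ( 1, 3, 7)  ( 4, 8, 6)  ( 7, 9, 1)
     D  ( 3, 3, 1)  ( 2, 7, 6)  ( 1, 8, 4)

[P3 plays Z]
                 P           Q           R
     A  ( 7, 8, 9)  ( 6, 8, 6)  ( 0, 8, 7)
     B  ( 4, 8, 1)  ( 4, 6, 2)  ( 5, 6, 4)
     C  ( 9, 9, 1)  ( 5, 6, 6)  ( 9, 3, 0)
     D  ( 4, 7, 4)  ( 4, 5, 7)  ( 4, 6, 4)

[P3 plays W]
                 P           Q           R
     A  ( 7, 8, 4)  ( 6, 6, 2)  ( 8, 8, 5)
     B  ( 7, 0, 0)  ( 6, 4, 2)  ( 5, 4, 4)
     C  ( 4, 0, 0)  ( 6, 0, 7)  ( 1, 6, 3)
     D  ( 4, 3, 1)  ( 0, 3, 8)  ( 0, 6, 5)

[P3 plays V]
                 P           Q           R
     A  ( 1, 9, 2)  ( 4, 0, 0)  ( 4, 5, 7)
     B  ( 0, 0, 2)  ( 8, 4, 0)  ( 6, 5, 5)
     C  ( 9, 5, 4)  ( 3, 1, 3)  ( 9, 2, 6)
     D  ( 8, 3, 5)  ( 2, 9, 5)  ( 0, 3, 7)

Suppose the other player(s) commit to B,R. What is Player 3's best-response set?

P3 best: {Y}

u_3(X vs B,R) = 6
u_3(Y vs B,R) = 8
u_3(Z vs B,R) = 4
u_3(W vs B,R) = 4
u_3(V vs B,R) = 5
max payoff 8 at {Y}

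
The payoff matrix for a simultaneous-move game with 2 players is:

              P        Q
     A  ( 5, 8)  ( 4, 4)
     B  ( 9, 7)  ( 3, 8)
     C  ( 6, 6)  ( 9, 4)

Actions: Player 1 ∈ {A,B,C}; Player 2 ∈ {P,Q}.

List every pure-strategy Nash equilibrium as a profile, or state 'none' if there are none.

Equilibria: none

(A,P): not NE [P1→B gives 9>5]
(A,Q): not NE [P1→C gives 9>4; P2→P gives 8>4]
(B,P): not NE [P2→Q gives 8>7]
(B,Q): not NE [P1→C gives 9>3]
(C,P): not NE [P1→B gives 9>6]
(C,Q): not NE [P2→P gives 6>4]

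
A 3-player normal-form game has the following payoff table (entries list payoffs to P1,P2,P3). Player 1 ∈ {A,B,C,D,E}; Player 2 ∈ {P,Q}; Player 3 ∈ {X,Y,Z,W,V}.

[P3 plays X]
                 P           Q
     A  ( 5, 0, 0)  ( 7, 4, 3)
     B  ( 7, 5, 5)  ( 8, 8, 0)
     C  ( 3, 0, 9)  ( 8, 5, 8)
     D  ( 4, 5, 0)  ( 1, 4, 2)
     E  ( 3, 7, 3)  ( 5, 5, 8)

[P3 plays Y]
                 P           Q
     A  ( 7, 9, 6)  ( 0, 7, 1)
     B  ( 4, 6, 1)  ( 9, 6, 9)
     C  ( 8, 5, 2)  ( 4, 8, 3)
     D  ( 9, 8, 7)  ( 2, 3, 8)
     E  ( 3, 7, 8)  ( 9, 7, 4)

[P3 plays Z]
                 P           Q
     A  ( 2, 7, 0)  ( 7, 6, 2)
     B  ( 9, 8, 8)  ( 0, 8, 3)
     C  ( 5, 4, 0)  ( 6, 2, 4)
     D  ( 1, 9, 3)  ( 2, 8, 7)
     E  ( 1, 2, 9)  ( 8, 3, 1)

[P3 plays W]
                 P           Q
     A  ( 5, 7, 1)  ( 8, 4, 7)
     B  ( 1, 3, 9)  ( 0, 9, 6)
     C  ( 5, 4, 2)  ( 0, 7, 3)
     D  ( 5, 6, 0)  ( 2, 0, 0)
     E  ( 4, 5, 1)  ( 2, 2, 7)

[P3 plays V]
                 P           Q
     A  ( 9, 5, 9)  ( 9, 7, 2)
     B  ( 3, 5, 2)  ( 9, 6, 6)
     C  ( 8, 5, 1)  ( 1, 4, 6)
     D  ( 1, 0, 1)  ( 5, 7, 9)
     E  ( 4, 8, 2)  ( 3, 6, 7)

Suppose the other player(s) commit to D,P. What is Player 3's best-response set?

u_3(X vs D,P) = 0
u_3(Y vs D,P) = 7
u_3(Z vs D,P) = 3
u_3(W vs D,P) = 0
u_3(V vs D,P) = 1
max payoff 7 at {Y}

argmax u_3 = {Y}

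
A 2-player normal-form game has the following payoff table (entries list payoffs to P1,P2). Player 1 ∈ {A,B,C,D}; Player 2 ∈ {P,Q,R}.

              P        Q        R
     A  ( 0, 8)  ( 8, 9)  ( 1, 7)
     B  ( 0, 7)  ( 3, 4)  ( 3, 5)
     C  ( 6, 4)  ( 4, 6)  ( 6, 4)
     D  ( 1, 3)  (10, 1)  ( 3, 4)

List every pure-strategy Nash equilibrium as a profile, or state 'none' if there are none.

(A,P): not NE [P1→C gives 6>0; P2→Q gives 9>8]
(A,Q): not NE [P1→D gives 10>8]
(A,R): not NE [P1→C gives 6>1; P2→Q gives 9>7]
(B,P): not NE [P1→C gives 6>0]
(B,Q): not NE [P1→D gives 10>3; P2→P gives 7>4]
(B,R): not NE [P1→C gives 6>3; P2→P gives 7>5]
(C,P): not NE [P2→Q gives 6>4]
(C,Q): not NE [P1→D gives 10>4]
(C,R): not NE [P2→Q gives 6>4]
(D,P): not NE [P1→C gives 6>1; P2→R gives 4>3]
(D,Q): not NE [P2→R gives 4>1]
(D,R): not NE [P1→C gives 6>3]

PSNE: ∅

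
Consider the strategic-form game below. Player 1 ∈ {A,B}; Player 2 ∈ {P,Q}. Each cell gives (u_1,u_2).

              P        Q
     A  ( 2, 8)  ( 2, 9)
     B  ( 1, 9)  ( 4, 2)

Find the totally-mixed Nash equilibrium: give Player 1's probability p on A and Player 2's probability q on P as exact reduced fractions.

P1 indiff ⇒ q·2+(1-q)·2 = q·1+(1-q)·4 ⇒ q(1) = (1-q)(2) ⇒ q = 2/3
P2 indiff ⇒ p·8+(1-p)·9 = p·9+(1-p)·2 ⇒ p(-1) = (1-p)(-7) ⇒ p = 7/8

p=7/8, q=2/3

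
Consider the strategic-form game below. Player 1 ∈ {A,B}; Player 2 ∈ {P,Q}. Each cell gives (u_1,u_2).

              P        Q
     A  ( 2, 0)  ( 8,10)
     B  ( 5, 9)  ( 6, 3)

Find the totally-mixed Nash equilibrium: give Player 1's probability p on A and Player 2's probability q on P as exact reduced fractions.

(p,q) = (3/8, 2/5)

P1 indiff ⇒ q·2+(1-q)·8 = q·5+(1-q)·6 ⇒ q(-3) = (1-q)(-2) ⇒ q = 2/5
P2 indiff ⇒ p·0+(1-p)·9 = p·10+(1-p)·3 ⇒ p(-10) = (1-p)(-6) ⇒ p = 3/8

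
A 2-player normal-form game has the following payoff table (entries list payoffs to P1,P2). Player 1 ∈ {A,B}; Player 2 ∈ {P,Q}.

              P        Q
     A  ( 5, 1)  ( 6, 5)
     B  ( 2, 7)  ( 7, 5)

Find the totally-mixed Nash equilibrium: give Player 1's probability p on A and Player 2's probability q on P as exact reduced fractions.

P1 mixes 1/3 on A; P2 mixes 1/4 on P

P1 indiff ⇒ q·5+(1-q)·6 = q·2+(1-q)·7 ⇒ q(3) = (1-q)(1) ⇒ q = 1/4
P2 indiff ⇒ p·1+(1-p)·7 = p·5+(1-p)·5 ⇒ p(-4) = (1-p)(-2) ⇒ p = 1/3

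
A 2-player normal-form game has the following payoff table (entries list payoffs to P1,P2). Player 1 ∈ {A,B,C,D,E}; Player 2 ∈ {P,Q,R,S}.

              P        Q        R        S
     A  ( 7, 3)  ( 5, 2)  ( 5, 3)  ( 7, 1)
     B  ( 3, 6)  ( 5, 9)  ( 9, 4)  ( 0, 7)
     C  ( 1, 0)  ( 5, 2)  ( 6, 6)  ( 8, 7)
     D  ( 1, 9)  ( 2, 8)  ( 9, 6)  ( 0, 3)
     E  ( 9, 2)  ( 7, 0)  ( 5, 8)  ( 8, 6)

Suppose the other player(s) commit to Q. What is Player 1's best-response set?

u_1(A vs Q) = 5
u_1(B vs Q) = 5
u_1(C vs Q) = 5
u_1(D vs Q) = 2
u_1(E vs Q) = 7
max payoff 7 at {E}

BR_1 = {E}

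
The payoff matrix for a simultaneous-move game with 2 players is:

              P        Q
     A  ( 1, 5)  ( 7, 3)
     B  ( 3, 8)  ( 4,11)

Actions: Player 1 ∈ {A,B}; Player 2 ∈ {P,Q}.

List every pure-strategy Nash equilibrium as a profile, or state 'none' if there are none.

PSNE: ∅

(A,P): not NE [P1→B gives 3>1]
(A,Q): not NE [P2→P gives 5>3]
(B,P): not NE [P2→Q gives 11>8]
(B,Q): not NE [P1→A gives 7>4]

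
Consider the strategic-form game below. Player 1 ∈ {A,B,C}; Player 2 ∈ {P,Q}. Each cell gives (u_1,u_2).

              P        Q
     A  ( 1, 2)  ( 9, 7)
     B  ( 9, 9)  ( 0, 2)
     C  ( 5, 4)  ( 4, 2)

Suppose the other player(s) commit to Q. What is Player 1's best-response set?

u_1(A vs Q) = 9
u_1(B vs Q) = 0
u_1(C vs Q) = 4
max payoff 9 at {A}

P1 best: {A}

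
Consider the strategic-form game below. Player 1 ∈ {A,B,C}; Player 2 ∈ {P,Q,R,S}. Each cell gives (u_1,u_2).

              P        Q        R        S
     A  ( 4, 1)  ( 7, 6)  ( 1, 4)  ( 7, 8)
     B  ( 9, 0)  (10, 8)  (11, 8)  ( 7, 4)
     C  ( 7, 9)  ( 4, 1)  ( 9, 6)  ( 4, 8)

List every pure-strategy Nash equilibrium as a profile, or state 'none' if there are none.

NE set: (A,S), (B,Q), (B,R)

(A,P): not NE [P1→B gives 9>4; P2→S gives 8>1]
(A,Q): not NE [P1→B gives 10>7; P2→S gives 8>6]
(A,R): not NE [P1→B gives 11>1; P2→S gives 8>4]
(A,S): NE
(B,P): not NE [P2→R gives 8>0]
(B,Q): NE
(B,R): NE
(B,S): not NE [P2→R gives 8>4]
(C,P): not NE [P1→B gives 9>7]
(C,Q): not NE [P1→B gives 10>4; P2→P gives 9>1]
(C,R): not NE [P1→B gives 11>9; P2→P gives 9>6]
(C,S): not NE [P1→B gives 7>4; P2→P gives 9>8]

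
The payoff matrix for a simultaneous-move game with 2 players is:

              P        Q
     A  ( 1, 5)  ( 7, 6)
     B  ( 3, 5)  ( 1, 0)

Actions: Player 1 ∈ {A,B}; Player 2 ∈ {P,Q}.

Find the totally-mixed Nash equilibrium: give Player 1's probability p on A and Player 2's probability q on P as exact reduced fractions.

(p,q) = (5/6, 3/4)

P1 indiff ⇒ q·1+(1-q)·7 = q·3+(1-q)·1 ⇒ q(-2) = (1-q)(-6) ⇒ q = 3/4
P2 indiff ⇒ p·5+(1-p)·5 = p·6+(1-p)·0 ⇒ p(-1) = (1-p)(-5) ⇒ p = 5/6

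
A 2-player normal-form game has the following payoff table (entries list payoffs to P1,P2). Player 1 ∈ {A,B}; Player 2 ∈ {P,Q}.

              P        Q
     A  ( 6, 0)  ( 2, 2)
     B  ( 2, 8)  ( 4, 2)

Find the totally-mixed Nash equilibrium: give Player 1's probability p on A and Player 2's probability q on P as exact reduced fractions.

p=3/4, q=1/3

P1 indiff ⇒ q·6+(1-q)·2 = q·2+(1-q)·4 ⇒ q(4) = (1-q)(2) ⇒ q = 1/3
P2 indiff ⇒ p·0+(1-p)·8 = p·2+(1-p)·2 ⇒ p(-2) = (1-p)(-6) ⇒ p = 3/4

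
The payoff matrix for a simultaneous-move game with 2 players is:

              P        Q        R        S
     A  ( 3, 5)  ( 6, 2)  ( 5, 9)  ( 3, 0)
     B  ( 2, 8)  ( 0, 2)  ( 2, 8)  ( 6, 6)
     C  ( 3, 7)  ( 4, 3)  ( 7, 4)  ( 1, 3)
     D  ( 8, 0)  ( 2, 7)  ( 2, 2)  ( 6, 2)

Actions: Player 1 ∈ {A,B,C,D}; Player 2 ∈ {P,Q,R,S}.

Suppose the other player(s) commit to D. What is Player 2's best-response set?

argmax u_2 = {Q}

u_2(P vs D) = 0
u_2(Q vs D) = 7
u_2(R vs D) = 2
u_2(S vs D) = 2
max payoff 7 at {Q}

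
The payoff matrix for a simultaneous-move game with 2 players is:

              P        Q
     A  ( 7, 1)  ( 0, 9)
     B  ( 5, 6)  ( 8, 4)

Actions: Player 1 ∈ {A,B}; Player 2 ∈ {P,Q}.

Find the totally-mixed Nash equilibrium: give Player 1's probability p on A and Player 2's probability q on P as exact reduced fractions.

p=1/5, q=4/5

P1 indiff ⇒ q·7+(1-q)·0 = q·5+(1-q)·8 ⇒ q(2) = (1-q)(8) ⇒ q = 4/5
P2 indiff ⇒ p·1+(1-p)·6 = p·9+(1-p)·4 ⇒ p(-8) = (1-p)(-2) ⇒ p = 1/5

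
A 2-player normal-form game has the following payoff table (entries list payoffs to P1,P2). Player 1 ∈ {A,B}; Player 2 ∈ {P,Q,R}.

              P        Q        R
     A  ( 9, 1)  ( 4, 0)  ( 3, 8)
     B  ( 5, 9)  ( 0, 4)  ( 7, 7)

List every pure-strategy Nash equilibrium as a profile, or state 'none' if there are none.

(A,P): not NE [P2→R gives 8>1]
(A,Q): not NE [P2→R gives 8>0]
(A,R): not NE [P1→B gives 7>3]
(B,P): not NE [P1→A gives 9>5]
(B,Q): not NE [P1→A gives 4>0; P2→P gives 9>4]
(B,R): not NE [P2→P gives 9>7]

PSNE: ∅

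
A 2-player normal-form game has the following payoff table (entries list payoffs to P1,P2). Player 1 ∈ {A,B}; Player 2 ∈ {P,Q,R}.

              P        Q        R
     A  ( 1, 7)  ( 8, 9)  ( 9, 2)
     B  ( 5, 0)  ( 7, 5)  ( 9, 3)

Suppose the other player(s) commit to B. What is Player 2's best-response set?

u_2(P vs B) = 0
u_2(Q vs B) = 5
u_2(R vs B) = 3
max payoff 5 at {Q}

argmax u_2 = {Q}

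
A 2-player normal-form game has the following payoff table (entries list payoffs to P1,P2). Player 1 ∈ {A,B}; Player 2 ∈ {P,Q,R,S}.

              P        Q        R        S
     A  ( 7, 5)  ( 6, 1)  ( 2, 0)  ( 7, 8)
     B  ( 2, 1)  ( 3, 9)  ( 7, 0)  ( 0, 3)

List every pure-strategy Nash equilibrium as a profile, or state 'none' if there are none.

(A,P): not NE [P2→S gives 8>5]
(A,Q): not NE [P2→S gives 8>1]
(A,R): not NE [P1→B gives 7>2; P2→S gives 8>0]
(A,S): NE
(B,P): not NE [P1→A gives 7>2; P2→Q gives 9>1]
(B,Q): not NE [P1→A gives 6>3]
(B,R): not NE [P2→Q gives 9>0]
(B,S): not NE [P1→A gives 7>0; P2→Q gives 9>3]

Nash profiles: (A,S)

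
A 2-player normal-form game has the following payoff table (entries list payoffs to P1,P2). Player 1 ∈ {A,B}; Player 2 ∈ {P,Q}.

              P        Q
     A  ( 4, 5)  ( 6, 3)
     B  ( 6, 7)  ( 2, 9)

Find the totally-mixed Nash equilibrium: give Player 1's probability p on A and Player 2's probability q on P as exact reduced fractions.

P1 mixes 1/2 on A; P2 mixes 2/3 on P

P1 indiff ⇒ q·4+(1-q)·6 = q·6+(1-q)·2 ⇒ q(-2) = (1-q)(-4) ⇒ q = 2/3
P2 indiff ⇒ p·5+(1-p)·7 = p·3+(1-p)·9 ⇒ p(2) = (1-p)(2) ⇒ p = 1/2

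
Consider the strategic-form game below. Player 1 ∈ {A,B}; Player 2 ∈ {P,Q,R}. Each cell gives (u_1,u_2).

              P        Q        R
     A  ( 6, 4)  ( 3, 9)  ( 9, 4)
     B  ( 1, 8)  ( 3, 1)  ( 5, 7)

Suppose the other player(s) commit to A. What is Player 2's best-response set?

BR_2 = {Q}

u_2(P vs A) = 4
u_2(Q vs A) = 9
u_2(R vs A) = 4
max payoff 9 at {Q}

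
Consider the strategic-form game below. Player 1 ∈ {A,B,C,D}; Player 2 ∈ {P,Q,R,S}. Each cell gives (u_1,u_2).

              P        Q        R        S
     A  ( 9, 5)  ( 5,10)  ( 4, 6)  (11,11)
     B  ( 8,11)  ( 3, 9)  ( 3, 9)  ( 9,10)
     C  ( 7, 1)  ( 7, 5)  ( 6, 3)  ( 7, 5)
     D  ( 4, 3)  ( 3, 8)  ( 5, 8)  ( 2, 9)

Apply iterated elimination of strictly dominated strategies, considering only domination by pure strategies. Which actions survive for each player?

P1 drop B (A beats it: P:9>8 Q:5>3 R:4>3 S:11>9)
P1 drop D (C beats it: P:7>4 Q:7>3 R:6>5 S:7>2)
P2 drop P (Q beats it: A:10>5 C:5>1)
P2 drop R (Q beats it: A:10>6 C:5>3)
P1→{A,C} P2→{Q,S}

Survivors P1:{A,C} P2:{Q,S}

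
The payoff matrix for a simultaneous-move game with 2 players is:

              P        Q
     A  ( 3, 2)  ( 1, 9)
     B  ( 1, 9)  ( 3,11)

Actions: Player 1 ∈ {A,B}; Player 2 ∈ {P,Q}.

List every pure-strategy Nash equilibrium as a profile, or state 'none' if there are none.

(A,P): not NE [P2→Q gives 9>2]
(A,Q): not NE [P1→B gives 3>1]
(B,P): not NE [P1→A gives 3>1; P2→Q gives 11>9]
(B,Q): NE

Nash profiles: (B,Q)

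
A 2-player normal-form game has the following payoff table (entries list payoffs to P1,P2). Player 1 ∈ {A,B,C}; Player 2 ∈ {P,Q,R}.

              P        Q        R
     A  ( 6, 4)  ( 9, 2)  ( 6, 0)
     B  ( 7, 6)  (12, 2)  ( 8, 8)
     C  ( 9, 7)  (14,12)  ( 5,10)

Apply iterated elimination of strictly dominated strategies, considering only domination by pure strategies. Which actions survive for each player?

Survivors P1:{B,C} P2:{Q,R}

P1 drop A (B beats it: P:7>6 Q:12>9 R:8>6)
P2 drop P (R beats it: B:8>6 C:10>7)
P1→{B,C} P2→{Q,R}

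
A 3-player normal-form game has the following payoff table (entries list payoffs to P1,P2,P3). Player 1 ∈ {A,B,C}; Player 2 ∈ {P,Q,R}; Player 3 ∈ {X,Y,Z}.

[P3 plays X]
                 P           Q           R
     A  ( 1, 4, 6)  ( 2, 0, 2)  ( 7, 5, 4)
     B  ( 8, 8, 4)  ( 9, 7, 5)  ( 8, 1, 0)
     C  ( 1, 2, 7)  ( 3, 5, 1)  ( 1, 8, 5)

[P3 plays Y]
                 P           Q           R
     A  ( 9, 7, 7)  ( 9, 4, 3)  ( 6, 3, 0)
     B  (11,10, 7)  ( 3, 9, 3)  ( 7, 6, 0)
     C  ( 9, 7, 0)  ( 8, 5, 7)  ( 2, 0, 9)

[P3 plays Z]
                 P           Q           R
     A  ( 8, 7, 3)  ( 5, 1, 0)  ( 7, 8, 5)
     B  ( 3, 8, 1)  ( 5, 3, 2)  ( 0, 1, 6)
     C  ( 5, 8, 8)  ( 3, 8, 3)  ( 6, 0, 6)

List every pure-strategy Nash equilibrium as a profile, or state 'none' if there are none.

(A,P,X): not NE [P1→B gives 8>1; P2→R gives 5>4; P3→Y gives 7>6]
(A,P,Y): not NE [P1→B gives 11>9]
(A,P,Z): not NE [P2→R gives 8>7; P3→Y gives 7>3]
(A,Q,X): not NE [P1→B gives 9>2; P2→R gives 5>0; P3→Y gives 3>2]
(A,Q,Y): not NE [P2→P gives 7>4]
(A,Q,Z): not NE [P2→R gives 8>1; P3→Y gives 3>0]
(A,R,X): not NE [P1→B gives 8>7; P3→Z gives 5>4]
(A,R,Y): not NE [P1→B gives 7>6; P2→P gives 7>3; P3→Z gives 5>0]
(A,R,Z): NE
(B,P,X): not NE [P3→Y gives 7>4]
(B,P,Y): NE
(B,P,Z): not NE [P1→A gives 8>3; P3→Y gives 7>1]
(B,Q,X): not NE [P2→P gives 8>7]
(B,Q,Y): not NE [P1→A gives 9>3; P2→P gives 10>9; P3→X gives 5>3]
(B,Q,Z): not NE [P2→P gives 8>3; P3→X gives 5>2]
(B,R,X): not NE [P2→P gives 8>1; P3→Z gives 6>0]
(B,R,Y): not NE [P2→P gives 10>6; P3→Z gives 6>0]
(B,R,Z): not NE [P1→A gives 7>0; P2→P gives 8>1]
(C,P,X): not NE [P1→B gives 8>1; P2→R gives 8>2; P3→Z gives 8>7]
(C,P,Y): not NE [P1→B gives 11>9; P3→Z gives 8>0]
(C,P,Z): not NE [P1→A gives 8>5]
(C,Q,X): not NE [P1→B gives 9>3; P2→R gives 8>5; P3→Y gives 7>1]
(C,Q,Y): not NE [P1→A gives 9>8; P2→P gives 7>5]
(C,Q,Z): not NE [P1→B gives 5>3; P3→Y gives 7>3]
(C,R,X): not NE [P1→B gives 8>1; P3→Y gives 9>5]
(C,R,Y): not NE [P1→B gives 7>2; P2→P gives 7>0]
(C,R,Z): not NE [P1→A gives 7>6; P2→Q gives 8>0; P3→Y gives 9>6]

Nash profiles: (A,R,Z), (B,P,Y)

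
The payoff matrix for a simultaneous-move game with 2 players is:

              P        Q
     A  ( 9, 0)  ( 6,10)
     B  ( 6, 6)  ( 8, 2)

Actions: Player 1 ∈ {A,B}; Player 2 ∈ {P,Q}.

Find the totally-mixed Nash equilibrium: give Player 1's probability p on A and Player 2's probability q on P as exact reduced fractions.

P1 indiff ⇒ q·9+(1-q)·6 = q·6+(1-q)·8 ⇒ q(3) = (1-q)(2) ⇒ q = 2/5
P2 indiff ⇒ p·0+(1-p)·6 = p·10+(1-p)·2 ⇒ p(-10) = (1-p)(-4) ⇒ p = 2/7

p=2/7, q=2/5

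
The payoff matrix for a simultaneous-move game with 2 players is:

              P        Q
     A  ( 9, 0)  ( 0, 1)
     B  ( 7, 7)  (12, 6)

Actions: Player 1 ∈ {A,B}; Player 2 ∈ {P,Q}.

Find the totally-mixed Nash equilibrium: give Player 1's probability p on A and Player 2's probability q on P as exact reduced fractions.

p=1/2, q=6/7

P1 indiff ⇒ q·9+(1-q)·0 = q·7+(1-q)·12 ⇒ q(2) = (1-q)(12) ⇒ q = 6/7
P2 indiff ⇒ p·0+(1-p)·7 = p·1+(1-p)·6 ⇒ p(-1) = (1-p)(-1) ⇒ p = 1/2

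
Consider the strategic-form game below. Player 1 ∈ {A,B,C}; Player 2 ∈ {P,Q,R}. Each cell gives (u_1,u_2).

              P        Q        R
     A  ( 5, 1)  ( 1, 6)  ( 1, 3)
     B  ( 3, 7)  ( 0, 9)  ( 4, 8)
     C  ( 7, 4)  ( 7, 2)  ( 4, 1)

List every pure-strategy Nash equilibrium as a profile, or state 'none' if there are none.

NE set: (C,P)

(A,P): not NE [P1→C gives 7>5; P2→Q gives 6>1]
(A,Q): not NE [P1→C gives 7>1]
(A,R): not NE [P1→C gives 4>1; P2→Q gives 6>3]
(B,P): not NE [P1→C gives 7>3; P2→Q gives 9>7]
(B,Q): not NE [P1→C gives 7>0]
(B,R): not NE [P2→Q gives 9>8]
(C,P): NE
(C,Q): not NE [P2→P gives 4>2]
(C,R): not NE [P2→P gives 4>1]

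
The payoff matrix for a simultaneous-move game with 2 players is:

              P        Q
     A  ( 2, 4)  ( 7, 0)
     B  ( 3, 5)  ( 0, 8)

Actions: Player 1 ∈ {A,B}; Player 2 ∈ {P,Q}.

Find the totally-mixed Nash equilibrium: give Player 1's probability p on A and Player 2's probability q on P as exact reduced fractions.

P1 indiff ⇒ q·2+(1-q)·7 = q·3+(1-q)·0 ⇒ q(-1) = (1-q)(-7) ⇒ q = 7/8
P2 indiff ⇒ p·4+(1-p)·5 = p·0+(1-p)·8 ⇒ p(4) = (1-p)(3) ⇒ p = 3/7

p=3/7, q=7/8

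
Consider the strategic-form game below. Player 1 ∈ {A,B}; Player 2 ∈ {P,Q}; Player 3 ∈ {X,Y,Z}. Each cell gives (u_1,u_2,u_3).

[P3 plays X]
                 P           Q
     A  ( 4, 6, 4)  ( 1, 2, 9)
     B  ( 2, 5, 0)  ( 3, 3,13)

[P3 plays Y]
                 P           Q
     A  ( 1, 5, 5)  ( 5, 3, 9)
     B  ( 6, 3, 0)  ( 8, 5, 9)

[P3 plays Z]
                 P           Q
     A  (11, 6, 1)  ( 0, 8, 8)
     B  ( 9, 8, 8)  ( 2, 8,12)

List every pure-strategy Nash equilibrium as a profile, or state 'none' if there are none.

PSNE: ∅

(A,P,X): not NE [P3→Y gives 5>4]
(A,P,Y): not NE [P1→B gives 6>1]
(A,P,Z): not NE [P2→Q gives 8>6; P3→Y gives 5>1]
(A,Q,X): not NE [P1→B gives 3>1; P2→P gives 6>2]
(A,Q,Y): not NE [P1→B gives 8>5; P2→P gives 5>3]
(A,Q,Z): not NE [P1→B gives 2>0; P3→Y gives 9>8]
(B,P,X): not NE [P1→A gives 4>2; P3→Z gives 8>0]
(B,P,Y): not NE [P2→Q gives 5>3; P3→Z gives 8>0]
(B,P,Z): not NE [P1→A gives 11>9]
(B,Q,X): not NE [P2→P gives 5>3]
(B,Q,Y): not NE [P3→X gives 13>9]
(B,Q,Z): not NE [P3→X gives 13>12]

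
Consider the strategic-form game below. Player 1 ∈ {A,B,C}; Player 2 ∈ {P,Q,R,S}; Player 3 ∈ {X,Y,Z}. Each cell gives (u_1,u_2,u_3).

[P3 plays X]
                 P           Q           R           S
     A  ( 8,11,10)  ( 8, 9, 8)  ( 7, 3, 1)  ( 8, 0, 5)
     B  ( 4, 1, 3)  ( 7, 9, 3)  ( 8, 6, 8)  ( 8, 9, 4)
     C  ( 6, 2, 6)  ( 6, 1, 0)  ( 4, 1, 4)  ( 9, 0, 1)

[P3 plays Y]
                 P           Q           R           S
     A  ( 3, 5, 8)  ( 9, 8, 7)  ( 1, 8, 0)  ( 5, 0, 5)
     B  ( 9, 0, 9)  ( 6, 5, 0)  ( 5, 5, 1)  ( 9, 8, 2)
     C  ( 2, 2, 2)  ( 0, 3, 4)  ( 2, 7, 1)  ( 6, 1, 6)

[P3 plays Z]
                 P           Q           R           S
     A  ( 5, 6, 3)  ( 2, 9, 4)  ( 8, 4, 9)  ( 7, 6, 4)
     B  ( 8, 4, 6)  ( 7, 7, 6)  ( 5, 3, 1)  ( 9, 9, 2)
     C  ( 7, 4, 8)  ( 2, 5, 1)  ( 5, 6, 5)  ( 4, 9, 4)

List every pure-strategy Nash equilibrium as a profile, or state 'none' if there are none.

(A,P,X): NE
(A,P,Y): not NE [P1→B gives 9>3; P2→R gives 8>5; P3→X gives 10>8]
(A,P,Z): not NE [P1→B gives 8>5; P2→Q gives 9>6; P3→X gives 10>3]
(A,Q,X): not NE [P2→P gives 11>9]
(A,Q,Y): not NE [P3→X gives 8>7]
(A,Q,Z): not NE [P1→B gives 7>2; P3→X gives 8>4]
(A,R,X): not NE [P1→B gives 8>7; P2→P gives 11>3; P3→Z gives 9>1]
(A,R,Y): not NE [P1→B gives 5>1; P3→Z gives 9>0]
(A,R,Z): not NE [P2→Q gives 9>4]
(A,S,X): not NE [P1→C gives 9>8; P2→P gives 11>0]
(A,S,Y): not NE [P1→B gives 9>5; P2→R gives 8>0]
(A,S,Z): not NE [P1→B gives 9>7; P2→Q gives 9>6; P3→Y gives 5>4]
(B,P,X): not NE [P1→A gives 8>4; P2→S gives 9>1; P3→Y gives 9>3]
(B,P,Y): not NE [P2→S gives 8>0]
(B,P,Z): not NE [P2→S gives 9>4; P3→Y gives 9>6]
(B,Q,X): not NE [P1→A gives 8>7; P3→Z gives 6>3]
(B,Q,Y): not NE [P1→A gives 9>6; P2→S gives 8>5; P3→Z gives 6>0]
(B,Q,Z): not NE [P2→S gives 9>7]
(B,R,X): not NE [P2→S gives 9>6]
(B,R,Y): not NE [P2→S gives 8>5; P3→X gives 8>1]
(B,R,Z): not NE [P1→A gives 8>5; P2→S gives 9>3; P3→X gives 8>1]
(B,S,X): not NE [P1→C gives 9>8]
(B,S,Y): not NE [P3→X gives 4>2]
(B,S,Z): not NE [P3→X gives 4>2]
(C,P,X): not NE [P1→A gives 8>6; P3→Z gives 8>6]
(C,P,Y): not NE [P1→B gives 9>2; P2→R gives 7>2; P3→Z gives 8>2]
(C,P,Z): not NE [P1→B gives 8>7; P2→S gives 9>4]
(C,Q,X): not NE [P1→A gives 8>6; P2→P gives 2>1; P3→Y gives 4>0]
(C,Q,Y): not NE [P1→A gives 9>0; P2→R gives 7>3]
(C,Q,Z): not NE [P1→B gives 7>2; P2→S gives 9>5; P3→Y gives 4>1]
(C,R,X): not NE [P1→B gives 8>4; P2→P gives 2>1; P3→Z gives 5>4]
(C,R,Y): not NE [P1→B gives 5>2; P3→Z gives 5>1]
(C,R,Z): not NE [P1→A gives 8>5; P2→S gives 9>6]
(C,S,X): not NE [P2→P gives 2>0; P3→Y gives 6>1]
(C,S,Y): not NE [P1→B gives 9>6; P2→R gives 7>1]
(C,S,Z): not NE [P1→B gives 9>4; P3→Y gives 6>4]

NE set: (A,P,X)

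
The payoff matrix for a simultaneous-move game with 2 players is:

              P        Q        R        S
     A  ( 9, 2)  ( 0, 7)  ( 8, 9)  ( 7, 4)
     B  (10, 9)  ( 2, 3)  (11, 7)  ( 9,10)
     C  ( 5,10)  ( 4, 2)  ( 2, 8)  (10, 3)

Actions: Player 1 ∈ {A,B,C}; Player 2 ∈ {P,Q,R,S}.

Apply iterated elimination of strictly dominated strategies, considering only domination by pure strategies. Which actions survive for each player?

IESDS → P1:{B,C} P2:{P,S}

P1 drop A (B beats it: P:10>9 Q:2>0 R:11>8 S:9>7)
P2 drop Q (P beats it: B:9>3 C:10>2)
P2 drop R (P beats it: B:9>7 C:10>8)
P1→{B,C} P2→{P,S}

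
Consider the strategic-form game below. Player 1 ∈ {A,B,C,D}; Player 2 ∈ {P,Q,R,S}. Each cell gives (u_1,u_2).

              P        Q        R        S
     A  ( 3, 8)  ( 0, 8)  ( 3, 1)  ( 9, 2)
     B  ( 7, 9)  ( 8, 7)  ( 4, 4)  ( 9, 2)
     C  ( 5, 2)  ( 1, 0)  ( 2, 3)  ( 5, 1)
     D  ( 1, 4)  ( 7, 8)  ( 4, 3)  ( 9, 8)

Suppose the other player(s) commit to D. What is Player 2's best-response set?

BR_2 = {Q,S}

u_2(P vs D) = 4
u_2(Q vs D) = 8
u_2(R vs D) = 3
u_2(S vs D) = 8
max payoff 8 at {Q,S}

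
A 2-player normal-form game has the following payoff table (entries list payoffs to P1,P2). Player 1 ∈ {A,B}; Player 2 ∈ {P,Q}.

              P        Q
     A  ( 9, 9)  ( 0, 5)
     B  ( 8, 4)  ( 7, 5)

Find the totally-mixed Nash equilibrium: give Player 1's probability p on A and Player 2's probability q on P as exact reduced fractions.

(p,q) = (1/5, 7/8)

P1 indiff ⇒ q·9+(1-q)·0 = q·8+(1-q)·7 ⇒ q(1) = (1-q)(7) ⇒ q = 7/8
P2 indiff ⇒ p·9+(1-p)·4 = p·5+(1-p)·5 ⇒ p(4) = (1-p)(1) ⇒ p = 1/5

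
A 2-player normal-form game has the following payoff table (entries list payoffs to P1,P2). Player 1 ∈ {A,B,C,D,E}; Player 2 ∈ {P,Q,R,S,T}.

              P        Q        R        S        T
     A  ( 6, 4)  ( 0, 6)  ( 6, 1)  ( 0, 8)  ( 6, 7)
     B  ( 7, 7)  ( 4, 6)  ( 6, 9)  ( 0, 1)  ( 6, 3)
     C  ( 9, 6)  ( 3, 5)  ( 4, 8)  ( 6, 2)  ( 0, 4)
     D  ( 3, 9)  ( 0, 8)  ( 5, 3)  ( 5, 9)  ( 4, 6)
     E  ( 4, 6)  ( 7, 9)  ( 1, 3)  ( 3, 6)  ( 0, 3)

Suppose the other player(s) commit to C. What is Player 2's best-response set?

BR_2 = {R}

u_2(P vs C) = 6
u_2(Q vs C) = 5
u_2(R vs C) = 8
u_2(S vs C) = 2
u_2(T vs C) = 4
max payoff 8 at {R}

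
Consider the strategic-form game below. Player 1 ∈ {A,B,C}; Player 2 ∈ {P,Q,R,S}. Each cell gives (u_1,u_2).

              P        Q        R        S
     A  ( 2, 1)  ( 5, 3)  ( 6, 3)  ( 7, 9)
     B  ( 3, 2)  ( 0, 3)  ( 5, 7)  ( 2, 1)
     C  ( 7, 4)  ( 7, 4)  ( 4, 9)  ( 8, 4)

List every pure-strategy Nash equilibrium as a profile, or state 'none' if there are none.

(A,P): not NE [P1→C gives 7>2; P2→S gives 9>1]
(A,Q): not NE [P1→C gives 7>5; P2→S gives 9>3]
(A,R): not NE [P2→S gives 9>3]
(A,S): not NE [P1→C gives 8>7]
(B,P): not NE [P1→C gives 7>3; P2→R gives 7>2]
(B,Q): not NE [P1→C gives 7>0; P2→R gives 7>3]
(B,R): not NE [P1→A gives 6>5]
(B,S): not NE [P1→C gives 8>2; P2→R gives 7>1]
(C,P): not NE [P2→R gives 9>4]
(C,Q): not NE [P2→R gives 9>4]
(C,R): not NE [P1→A gives 6>4]
(C,S): not NE [P2→R gives 9>4]

PSNE: ∅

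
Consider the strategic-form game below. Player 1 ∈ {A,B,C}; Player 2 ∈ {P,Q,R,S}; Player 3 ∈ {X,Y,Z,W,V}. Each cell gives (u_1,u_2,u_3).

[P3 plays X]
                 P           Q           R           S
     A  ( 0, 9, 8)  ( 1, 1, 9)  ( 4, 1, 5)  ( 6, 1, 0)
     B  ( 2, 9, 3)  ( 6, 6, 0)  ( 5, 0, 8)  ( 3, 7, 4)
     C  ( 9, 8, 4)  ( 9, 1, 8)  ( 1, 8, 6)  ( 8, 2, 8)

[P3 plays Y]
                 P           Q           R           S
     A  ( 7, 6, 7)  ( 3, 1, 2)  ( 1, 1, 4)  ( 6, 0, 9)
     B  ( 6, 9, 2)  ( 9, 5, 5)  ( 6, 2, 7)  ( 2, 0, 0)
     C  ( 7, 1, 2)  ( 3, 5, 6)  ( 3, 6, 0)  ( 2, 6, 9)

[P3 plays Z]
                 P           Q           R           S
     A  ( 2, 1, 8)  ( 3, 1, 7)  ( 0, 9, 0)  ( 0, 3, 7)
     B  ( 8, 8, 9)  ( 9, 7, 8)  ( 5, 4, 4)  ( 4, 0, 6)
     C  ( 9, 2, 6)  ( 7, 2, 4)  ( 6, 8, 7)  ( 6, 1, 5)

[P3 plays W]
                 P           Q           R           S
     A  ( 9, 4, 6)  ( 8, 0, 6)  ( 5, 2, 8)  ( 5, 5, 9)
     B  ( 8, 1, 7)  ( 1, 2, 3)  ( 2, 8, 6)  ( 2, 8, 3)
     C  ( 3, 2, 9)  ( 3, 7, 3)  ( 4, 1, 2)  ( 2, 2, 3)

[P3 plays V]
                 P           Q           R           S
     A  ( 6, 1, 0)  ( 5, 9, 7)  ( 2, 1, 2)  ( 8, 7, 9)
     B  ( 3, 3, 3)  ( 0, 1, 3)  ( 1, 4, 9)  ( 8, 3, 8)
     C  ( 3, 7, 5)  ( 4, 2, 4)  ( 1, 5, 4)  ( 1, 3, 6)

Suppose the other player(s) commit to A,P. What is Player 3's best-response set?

u_3(X vs A,P) = 8
u_3(Y vs A,P) = 7
u_3(Z vs A,P) = 8
u_3(W vs A,P) = 6
u_3(V vs A,P) = 0
max payoff 8 at {X,Z}

BR_3 = {X,Z}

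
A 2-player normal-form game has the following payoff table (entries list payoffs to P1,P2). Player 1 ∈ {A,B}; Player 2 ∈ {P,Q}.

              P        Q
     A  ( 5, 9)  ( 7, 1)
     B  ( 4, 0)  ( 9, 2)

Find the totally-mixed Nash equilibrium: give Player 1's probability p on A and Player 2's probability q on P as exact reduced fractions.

P1 mixes 1/5 on A; P2 mixes 2/3 on P

P1 indiff ⇒ q·5+(1-q)·7 = q·4+(1-q)·9 ⇒ q(1) = (1-q)(2) ⇒ q = 2/3
P2 indiff ⇒ p·9+(1-p)·0 = p·1+(1-p)·2 ⇒ p(8) = (1-p)(2) ⇒ p = 1/5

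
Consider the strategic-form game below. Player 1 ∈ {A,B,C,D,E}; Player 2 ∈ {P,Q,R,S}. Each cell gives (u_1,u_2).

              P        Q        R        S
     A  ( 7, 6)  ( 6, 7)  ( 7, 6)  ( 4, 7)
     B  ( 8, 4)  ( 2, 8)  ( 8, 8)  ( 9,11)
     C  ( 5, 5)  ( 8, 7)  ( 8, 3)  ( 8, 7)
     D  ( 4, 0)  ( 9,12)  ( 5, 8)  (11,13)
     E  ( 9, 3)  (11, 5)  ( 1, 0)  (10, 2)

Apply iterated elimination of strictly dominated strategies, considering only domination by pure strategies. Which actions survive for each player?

P2 drop P (Q beats it: A:7>6 B:8>4 C:7>5 D:12>0 E:5>3)
P1 drop A (C beats it: Q:8>6 R:8>7 S:8>4)
P2 drop R (S beats it: B:11>8 C:7>3 D:13>8 E:2>0)
P1 drop B (D beats it: Q:9>2 S:11>9)
P1 drop C (D beats it: Q:9>8 S:11>8)
P1→{D,E} P2→{Q,S}

IESDS → P1:{D,E} P2:{Q,S}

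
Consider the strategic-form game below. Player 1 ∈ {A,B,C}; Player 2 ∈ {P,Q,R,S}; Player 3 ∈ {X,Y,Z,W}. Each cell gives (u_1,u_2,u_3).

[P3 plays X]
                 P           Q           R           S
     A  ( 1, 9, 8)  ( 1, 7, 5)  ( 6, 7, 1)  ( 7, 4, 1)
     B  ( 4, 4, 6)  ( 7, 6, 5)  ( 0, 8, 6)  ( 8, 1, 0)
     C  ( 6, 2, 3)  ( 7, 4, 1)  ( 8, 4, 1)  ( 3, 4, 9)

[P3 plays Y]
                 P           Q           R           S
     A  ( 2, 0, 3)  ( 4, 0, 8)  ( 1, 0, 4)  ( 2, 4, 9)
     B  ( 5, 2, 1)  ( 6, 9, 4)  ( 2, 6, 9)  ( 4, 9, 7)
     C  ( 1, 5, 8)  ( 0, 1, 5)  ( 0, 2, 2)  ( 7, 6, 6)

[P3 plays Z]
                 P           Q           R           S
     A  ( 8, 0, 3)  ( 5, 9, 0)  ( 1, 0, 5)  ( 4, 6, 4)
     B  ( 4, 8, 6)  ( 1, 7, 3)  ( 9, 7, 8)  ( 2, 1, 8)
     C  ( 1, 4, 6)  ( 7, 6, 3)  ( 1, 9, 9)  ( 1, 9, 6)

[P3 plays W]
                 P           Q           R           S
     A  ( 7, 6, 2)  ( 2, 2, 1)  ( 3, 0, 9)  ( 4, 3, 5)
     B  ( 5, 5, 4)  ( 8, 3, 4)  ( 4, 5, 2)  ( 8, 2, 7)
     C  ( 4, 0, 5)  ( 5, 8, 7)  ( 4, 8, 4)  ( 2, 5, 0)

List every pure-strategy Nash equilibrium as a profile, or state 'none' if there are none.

(A,P,X): not NE [P1→C gives 6>1]
(A,P,Y): not NE [P1→B gives 5>2; P2→S gives 4>0; P3→X gives 8>3]
(A,P,Z): not NE [P2→Q gives 9>0; P3→X gives 8>3]
(A,P,W): not NE [P3→X gives 8>2]
(A,Q,X): not NE [P1→C gives 7>1; P2→P gives 9>7; P3→Y gives 8>5]
(A,Q,Y): not NE [P1→B gives 6>4; P2→S gives 4>0]
(A,Q,Z): not NE [P1→C gives 7>5; P3→Y gives 8>0]
(A,Q,W): not NE [P1→B gives 8>2; P2→P gives 6>2; P3→Y gives 8>1]
(A,R,X): not NE [P1→C gives 8>6; P2→P gives 9>7; P3→W gives 9>1]
(A,R,Y): not NE [P1→B gives 2>1; P2→S gives 4>0; P3→W gives 9>4]
(A,R,Z): not NE [P1→B gives 9>1; P2→Q gives 9>0; P3→W gives 9>5]
(A,R,W): not NE [P1→C gives 4>3; P2→P gives 6>0]
(A,S,X): not NE [P1→B gives 8>7; P2→P gives 9>4; P3→Y gives 9>1]
(A,S,Y): not NE [P1→C gives 7>2]
(A,S,Z): not NE [P2→Q gives 9>6; P3→Y gives 9>4]
(A,S,W): not NE [P1→B gives 8>4; P2→P gives 6>3; P3→Y gives 9>5]
(B,P,X): not NE [P1→C gives 6>4; P2→R gives 8>4]
(B,P,Y): not NE [P2→S gives 9>2; P3→Z gives 6>1]
(B,P,Z): not NE [P1→A gives 8>4]
(B,P,W): not NE [P1→A gives 7>5; P3→Z gives 6>4]
(B,Q,X): not NE [P2→R gives 8>6]
(B,Q,Y): not NE [P3→X gives 5>4]
(B,Q,Z): not NE [P1→C gives 7>1; P2→P gives 8>7; P3→X gives 5>3]
(B,Q,W): not NE [P2→R gives 5>3; P3→X gives 5>4]
(B,R,X): not NE [P1→C gives 8>0; P3→Y gives 9>6]
(B,R,Y): not NE [P2→S gives 9>6]
(B,R,Z): not NE [P2→P gives 8>7; P3→Y gives 9>8]
(B,R,W): not NE [P3→Y gives 9>2]
(B,S,X): not NE [P2→R gives 8>1; P3→Z gives 8>0]
(B,S,Y): not NE [P1→C gives 7>4; P3→Z gives 8>7]
(B,S,Z): not NE [P1→A gives 4>2; P2→P gives 8>1]
(B,S,W): not NE [P2→R gives 5>2; P3→Z gives 8>7]
(C,P,X): not NE [P2→S gives 4>2; P3→Y gives 8>3]
(C,P,Y): not NE [P1→B gives 5>1; P2→S gives 6>5]
(C,P,Z): not NE [P1→A gives 8>1; P2→S gives 9>4; P3→Y gives 8>6]
(C,P,W): not NE [P1→A gives 7>4; P2→R gives 8>0; P3→Y gives 8>5]
(C,Q,X): not NE [P3→W gives 7>1]
(C,Q,Y): not NE [P1→B gives 6>0; P2→S gives 6>1; P3→W gives 7>5]
(C,Q,Z): not NE [P2→S gives 9>6; P3→W gives 7>3]
(C,Q,W): not NE [P1→B gives 8>5]
(C,R,X): not NE [P3→Z gives 9>1]
(C,R,Y): not NE [P1→B gives 2>0; P2→S gives 6>2; P3→Z gives 9>2]
(C,R,Z): not NE [P1→B gives 9>1]
(C,R,W): not NE [P3→Z gives 9>4]
(C,S,X): not NE [P1→B gives 8>3]
(C,S,Y): not NE [P3→X gives 9>6]
(C,S,Z): not NE [P1→A gives 4>1; P3→X gives 9>6]
(C,S,W): not NE [P1→B gives 8>2; P2→R gives 8>5; P3→X gives 9>0]

No pure NE.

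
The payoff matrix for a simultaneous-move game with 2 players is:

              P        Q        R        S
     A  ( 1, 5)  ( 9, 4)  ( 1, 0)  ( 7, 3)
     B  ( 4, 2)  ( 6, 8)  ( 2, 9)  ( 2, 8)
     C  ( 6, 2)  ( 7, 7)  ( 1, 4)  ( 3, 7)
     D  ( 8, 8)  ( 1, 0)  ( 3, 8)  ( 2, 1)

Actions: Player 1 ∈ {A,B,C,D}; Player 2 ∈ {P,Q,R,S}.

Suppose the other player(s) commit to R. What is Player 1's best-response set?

BR_1 = {D}

u_1(A vs R) = 1
u_1(B vs R) = 2
u_1(C vs R) = 1
u_1(D vs R) = 3
max payoff 3 at {D}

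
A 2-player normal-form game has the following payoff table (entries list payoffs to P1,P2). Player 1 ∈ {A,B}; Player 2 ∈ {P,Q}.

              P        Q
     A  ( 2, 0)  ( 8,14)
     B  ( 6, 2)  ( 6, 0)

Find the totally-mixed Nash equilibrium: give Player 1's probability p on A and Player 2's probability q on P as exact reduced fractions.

p=1/8, q=1/3

P1 indiff ⇒ q·2+(1-q)·8 = q·6+(1-q)·6 ⇒ q(-4) = (1-q)(-2) ⇒ q = 1/3
P2 indiff ⇒ p·0+(1-p)·2 = p·14+(1-p)·0 ⇒ p(-14) = (1-p)(-2) ⇒ p = 1/8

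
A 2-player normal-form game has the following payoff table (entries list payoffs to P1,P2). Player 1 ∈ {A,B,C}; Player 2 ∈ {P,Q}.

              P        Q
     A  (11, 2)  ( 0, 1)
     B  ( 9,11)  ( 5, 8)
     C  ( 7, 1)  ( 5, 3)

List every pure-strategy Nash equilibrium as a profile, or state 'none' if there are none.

(A,P): NE
(A,Q): not NE [P1→C gives 5>0; P2→P gives 2>1]
(B,P): not NE [P1→A gives 11>9]
(B,Q): not NE [P2→P gives 11>8]
(C,P): not NE [P1→A gives 11>7; P2→Q gives 3>1]
(C,Q): NE

NE set: (A,P), (C,Q)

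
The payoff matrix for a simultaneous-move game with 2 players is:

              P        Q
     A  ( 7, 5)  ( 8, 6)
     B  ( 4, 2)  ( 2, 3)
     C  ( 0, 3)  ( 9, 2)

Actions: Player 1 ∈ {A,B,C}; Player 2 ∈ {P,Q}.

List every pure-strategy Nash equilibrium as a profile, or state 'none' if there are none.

(A,P): not NE [P2→Q gives 6>5]
(A,Q): not NE [P1→C gives 9>8]
(B,P): not NE [P1→A gives 7>4; P2→Q gives 3>2]
(B,Q): not NE [P1→C gives 9>2]
(C,P): not NE [P1→A gives 7>0]
(C,Q): not NE [P2→P gives 3>2]

PSNE: ∅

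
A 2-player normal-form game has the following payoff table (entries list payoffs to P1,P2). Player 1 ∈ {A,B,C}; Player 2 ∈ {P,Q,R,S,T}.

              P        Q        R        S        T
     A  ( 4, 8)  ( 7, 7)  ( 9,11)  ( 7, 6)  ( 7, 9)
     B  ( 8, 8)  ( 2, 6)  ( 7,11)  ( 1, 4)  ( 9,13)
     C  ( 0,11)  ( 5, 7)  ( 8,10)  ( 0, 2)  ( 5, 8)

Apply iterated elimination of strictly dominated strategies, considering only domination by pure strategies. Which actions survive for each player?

P1 drop C (A beats it: P:4>0 Q:7>5 R:9>8 S:7>0 T:7>5)
P2 drop P (R beats it: A:11>8 B:11>8)
P2 drop Q (R beats it: A:11>7 B:11>6)
P2 drop S (R beats it: A:11>6 B:11>4)
P1→{A,B} P2→{R,T}

Survivors P1:{A,B} P2:{R,T}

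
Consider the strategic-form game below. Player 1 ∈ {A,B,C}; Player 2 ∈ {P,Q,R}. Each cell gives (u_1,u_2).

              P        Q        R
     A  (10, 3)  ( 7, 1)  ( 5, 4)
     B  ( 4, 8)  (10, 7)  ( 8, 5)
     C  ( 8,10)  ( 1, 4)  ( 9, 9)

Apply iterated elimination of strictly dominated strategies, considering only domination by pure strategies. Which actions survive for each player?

P2 drop Q (P beats it: A:3>1 B:8>7 C:10>4)
P1 drop B (C beats it: P:8>4 R:9>8)
P1→{A,C} P2→{P,R}

Survivors P1:{A,C} P2:{P,R}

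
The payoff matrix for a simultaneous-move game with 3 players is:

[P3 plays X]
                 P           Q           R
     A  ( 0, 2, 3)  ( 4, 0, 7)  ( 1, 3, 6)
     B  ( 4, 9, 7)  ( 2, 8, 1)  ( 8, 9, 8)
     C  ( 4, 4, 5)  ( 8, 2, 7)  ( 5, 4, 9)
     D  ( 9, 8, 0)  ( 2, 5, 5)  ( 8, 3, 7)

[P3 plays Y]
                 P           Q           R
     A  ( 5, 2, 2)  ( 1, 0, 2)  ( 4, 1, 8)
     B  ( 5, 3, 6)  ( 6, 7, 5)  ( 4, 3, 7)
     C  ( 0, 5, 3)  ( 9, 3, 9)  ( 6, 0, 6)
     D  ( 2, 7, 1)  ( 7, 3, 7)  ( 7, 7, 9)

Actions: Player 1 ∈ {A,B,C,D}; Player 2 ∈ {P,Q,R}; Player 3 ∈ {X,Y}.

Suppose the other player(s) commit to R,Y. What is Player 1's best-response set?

argmax u_1 = {D}

u_1(A vs R,Y) = 4
u_1(B vs R,Y) = 4
u_1(C vs R,Y) = 6
u_1(D vs R,Y) = 7
max payoff 7 at {D}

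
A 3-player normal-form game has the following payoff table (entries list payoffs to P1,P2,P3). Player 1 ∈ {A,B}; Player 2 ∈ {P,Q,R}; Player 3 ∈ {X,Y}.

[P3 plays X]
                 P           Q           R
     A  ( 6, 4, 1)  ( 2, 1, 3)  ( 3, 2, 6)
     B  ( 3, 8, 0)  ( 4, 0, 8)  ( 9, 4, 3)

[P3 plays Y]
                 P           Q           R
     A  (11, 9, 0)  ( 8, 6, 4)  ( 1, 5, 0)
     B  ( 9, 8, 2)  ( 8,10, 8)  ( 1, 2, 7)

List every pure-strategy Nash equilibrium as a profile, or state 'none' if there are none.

(A,P,X): NE
(A,P,Y): not NE [P3→X gives 1>0]
(A,Q,X): not NE [P1→B gives 4>2; P2→P gives 4>1; P3→Y gives 4>3]
(A,Q,Y): not NE [P2→P gives 9>6]
(A,R,X): not NE [P1→B gives 9>3; P2→P gives 4>2]
(A,R,Y): not NE [P2→P gives 9>5; P3→X gives 6>0]
(B,P,X): not NE [P1→A gives 6>3; P3→Y gives 2>0]
(B,P,Y): not NE [P1→A gives 11>9; P2→Q gives 10>8]
(B,Q,X): not NE [P2→P gives 8>0]
(B,Q,Y): NE
(B,R,X): not NE [P2→P gives 8>4; P3→Y gives 7>3]
(B,R,Y): not NE [P2→Q gives 10>2]

PSNE = {(A,P,X), (B,Q,Y)}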